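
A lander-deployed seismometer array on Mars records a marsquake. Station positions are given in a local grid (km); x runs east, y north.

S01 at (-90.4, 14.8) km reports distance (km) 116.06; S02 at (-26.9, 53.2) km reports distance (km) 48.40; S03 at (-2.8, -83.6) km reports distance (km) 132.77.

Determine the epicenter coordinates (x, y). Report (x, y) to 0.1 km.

x ≈ 21.1 km, y ≈ 47.0 km

Circle about each station: (x + 90.4)² + (y − 14.8)² = 116.06²; (x + 26.9)² + (y − 53.2)² = 48.40²; (x + 2.8)² + (y + 83.6)² = 132.77².
Subtracting pairs of circle equations eliminates x²+y² and gives linear equations (the radical axes):
127.0 x + 76.8 y = 6290.01
175.2 x − 196.8 y = -5552.35
Solving the 2×2 system: x ≈ 21.1, y ≈ 47.0 km.
Check against S01 (with the unrounded x, y): √((x + 90.4)²+(y − 14.8)²) = 116.06 ≈ 116.06 km. ✓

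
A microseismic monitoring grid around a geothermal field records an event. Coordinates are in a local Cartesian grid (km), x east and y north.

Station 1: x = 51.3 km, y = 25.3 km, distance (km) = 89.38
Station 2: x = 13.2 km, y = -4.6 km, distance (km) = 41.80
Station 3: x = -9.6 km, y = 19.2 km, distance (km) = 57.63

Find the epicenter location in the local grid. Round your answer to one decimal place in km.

x ≈ -11.4 km, y ≈ -38.4 km

Circle about each station: (x − 51.3)² + (y − 25.3)² = 89.38²; (x − 13.2)² + (y + 4.6)² = 41.80²; (x + 9.6)² + (y − 19.2)² = 57.63².
Subtracting pairs of circle equations eliminates x²+y² and gives linear equations (the radical axes):
-76.2 x − 59.8 y = 3165.16
-121.8 x − 12.2 y = 1856.59
Solving the 2×2 system: x ≈ -11.4, y ≈ -38.4 km.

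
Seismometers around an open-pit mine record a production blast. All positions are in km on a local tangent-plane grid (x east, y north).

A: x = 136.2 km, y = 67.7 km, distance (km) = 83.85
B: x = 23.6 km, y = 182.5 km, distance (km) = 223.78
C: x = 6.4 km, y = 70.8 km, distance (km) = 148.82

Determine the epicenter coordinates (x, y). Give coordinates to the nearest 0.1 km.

Circle about each station: (x − 136.2)² + (y − 67.7)² = 83.85²; (x − 23.6)² + (y − 182.5)² = 223.78²; (x − 6.4)² + (y − 70.8)² = 148.82².
Subtracting the A equation from the B and C equations removes the quadratic terms:
-225.2 x + 229.6 y = -32317.19
-259.6 x + 6.2 y = -33196.70
Solving the 2×2 system: x ≈ 127.5, y ≈ -15.7 km.

127.5 km east, -15.7 km north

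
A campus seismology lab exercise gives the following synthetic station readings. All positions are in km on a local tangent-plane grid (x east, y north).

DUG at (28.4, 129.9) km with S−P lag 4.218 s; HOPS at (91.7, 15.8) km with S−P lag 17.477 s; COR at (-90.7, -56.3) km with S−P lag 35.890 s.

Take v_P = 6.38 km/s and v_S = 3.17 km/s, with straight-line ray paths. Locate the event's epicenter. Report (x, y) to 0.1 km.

x ≈ 52.5 km, y ≈ 118.7 km

Distance from S−P lag: d = Δt · v_P v_S / (v_P − v_S) = Δt · (6.38·3.17)/(6.38−3.17) ≈ 6.3005·Δt.
So d_DUG = 26.58, d_HOPS = 110.11, d_COR = 226.12 km.
Circle about each station: (x − 28.4)² + (y − 129.9)² = 26.58²; (x − 91.7)² + (y − 15.8)² = 110.11²; (x + 90.7)² + (y + 56.3)² = 226.12².
Subtracting the DUG equation from the HOPS and COR equations removes the quadratic terms:
126.6 x − 228.2 y = -20439.76
-238.2 x − 372.4 y = -56708.15
Solving the 2×2 system: x ≈ 52.5, y ≈ 118.7 km.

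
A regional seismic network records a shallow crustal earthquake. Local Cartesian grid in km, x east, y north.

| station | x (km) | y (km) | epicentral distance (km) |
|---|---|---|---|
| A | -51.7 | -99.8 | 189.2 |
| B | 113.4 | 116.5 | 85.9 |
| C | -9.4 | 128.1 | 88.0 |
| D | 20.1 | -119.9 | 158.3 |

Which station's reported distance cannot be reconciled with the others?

Solve using three stations at a time. Using A, B, C (subtract circle equations pairwise → linear system) gives (x, y) ≈ (47.7, 61.2).
Distances from that point to each station vs reported:
  A: calculated 189.2 vs reported 189.2 → residual 0.0 km
  B: calculated 85.9 vs reported 85.9 → residual 0.0 km
  C: calculated 88.0 vs reported 88.0 → residual 0.0 km
  D: calculated 183.2 vs reported 158.3 → residual 24.9 km
A, B, C are mutually consistent (residuals ≈ 0); D is off by 24.9 km.

D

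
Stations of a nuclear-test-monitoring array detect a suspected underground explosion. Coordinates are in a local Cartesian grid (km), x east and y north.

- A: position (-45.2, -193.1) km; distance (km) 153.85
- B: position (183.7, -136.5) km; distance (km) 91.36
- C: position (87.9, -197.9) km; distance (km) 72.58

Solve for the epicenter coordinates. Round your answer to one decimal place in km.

(93.0, -125.5)

Circle about each station: (x + 45.2)² + (y + 193.1)² = 153.85²; (x − 183.7)² + (y + 136.5)² = 91.36²; (x − 87.9)² + (y + 197.9)² = 72.58².
Subtracting pairs of circle equations eliminates x²+y² and gives linear equations (the radical axes):
457.8 x + 113.2 y = 28370.46
266.2 x − 9.6 y = 25962.14
Solving the 2×2 system: x ≈ 93.0, y ≈ -125.5 km.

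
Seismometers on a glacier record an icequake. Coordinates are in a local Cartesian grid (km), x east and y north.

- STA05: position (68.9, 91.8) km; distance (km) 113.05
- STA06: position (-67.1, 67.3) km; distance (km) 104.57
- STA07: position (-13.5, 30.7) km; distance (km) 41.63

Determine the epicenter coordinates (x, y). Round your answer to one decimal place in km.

9.2 km east, -4.2 km north

Circle about each station: (x − 68.9)² + (y − 91.8)² = 113.05²; (x + 67.1)² + (y − 67.3)² = 104.57²; (x + 13.5)² + (y − 30.7)² = 41.63².
Subtracting the STA05 equation from the STA06 and STA07 equations removes the quadratic terms:
-272.0 x − 49.0 y = -2297.33
-164.8 x − 122.2 y = -1002.46
Solving the 2×2 system: x ≈ 9.2, y ≈ -4.2 km.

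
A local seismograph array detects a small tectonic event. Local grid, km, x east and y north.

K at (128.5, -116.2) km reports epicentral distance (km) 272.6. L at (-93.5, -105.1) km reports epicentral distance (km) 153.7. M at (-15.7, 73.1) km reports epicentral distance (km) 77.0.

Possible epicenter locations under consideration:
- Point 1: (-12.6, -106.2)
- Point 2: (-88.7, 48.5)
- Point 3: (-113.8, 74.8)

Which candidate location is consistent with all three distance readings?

For each candidate, compare |candidate − station| to the reported distance:
Point 1: residuals K 131.1, L 72.8, M 102.3 → max 131.1 km
Point 2: residuals K 0.0, L 0.0, M 0.0 → max 0.0 km
Point 3: residuals K 35.9, L 27.3, M 21.1 → max 35.9 km
Only Point 2 has all residuals ≈ 0.

Point 2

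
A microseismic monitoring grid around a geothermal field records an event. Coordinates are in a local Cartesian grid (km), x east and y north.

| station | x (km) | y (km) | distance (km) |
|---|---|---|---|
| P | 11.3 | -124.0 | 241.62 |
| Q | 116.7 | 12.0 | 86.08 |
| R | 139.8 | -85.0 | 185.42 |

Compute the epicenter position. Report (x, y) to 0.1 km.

Circle about each station: (x − 11.3)² + (y + 124.0)² = 241.62²; (x − 116.7)² + (y − 12.0)² = 86.08²; (x − 139.8)² + (y + 85.0)² = 185.42².
Subtracting pairs of circle equations eliminates x²+y² and gives linear equations (the radical axes):
210.8 x + 272.0 y = 49229.66
257.0 x + 78.0 y = 35265.00
Solving the 2×2 system: x ≈ 107.6, y ≈ 97.6 km.

x ≈ 107.6 km, y ≈ 97.6 km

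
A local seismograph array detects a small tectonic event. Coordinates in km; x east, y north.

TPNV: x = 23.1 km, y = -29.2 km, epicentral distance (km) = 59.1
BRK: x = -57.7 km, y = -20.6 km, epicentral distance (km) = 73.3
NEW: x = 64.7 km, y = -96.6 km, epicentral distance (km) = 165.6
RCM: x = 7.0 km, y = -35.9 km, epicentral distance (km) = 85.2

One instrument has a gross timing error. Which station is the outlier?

TPNV

Solve using three stations at a time. Using BRK, NEW, RCM (subtract circle equations pairwise → linear system) gives (x, y) ≈ (-22.8, 44.1).
Distances from that point to each station vs reported:
  TPNV: calculated 86.5 vs reported 59.1 → residual 27.4 km
  BRK: calculated 73.5 vs reported 73.3 → residual 0.2 km
  NEW: calculated 165.7 vs reported 165.6 → residual 0.1 km
  RCM: calculated 85.4 vs reported 85.2 → residual 0.2 km
BRK, NEW, RCM are mutually consistent (residuals ≈ 0); TPNV is off by 27.4 km.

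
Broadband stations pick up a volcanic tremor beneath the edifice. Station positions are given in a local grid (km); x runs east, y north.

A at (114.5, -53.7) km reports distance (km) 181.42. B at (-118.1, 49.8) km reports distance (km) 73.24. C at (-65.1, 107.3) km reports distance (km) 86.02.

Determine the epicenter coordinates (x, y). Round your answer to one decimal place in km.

x ≈ -50.1 km, y ≈ 22.6 km

Circle about each station: (x − 114.5)² + (y + 53.7)² = 181.42²; (x + 118.1)² + (y − 49.8)² = 73.24²; (x + 65.1)² + (y − 107.3)² = 86.02².
Subtracting pairs of circle equations eliminates x²+y² and gives linear equations (the radical axes):
-465.2 x + 207.0 y = 27982.83
-359.2 x + 322.0 y = 25271.14
Solving the 2×2 system: x ≈ -50.1, y ≈ 22.6 km.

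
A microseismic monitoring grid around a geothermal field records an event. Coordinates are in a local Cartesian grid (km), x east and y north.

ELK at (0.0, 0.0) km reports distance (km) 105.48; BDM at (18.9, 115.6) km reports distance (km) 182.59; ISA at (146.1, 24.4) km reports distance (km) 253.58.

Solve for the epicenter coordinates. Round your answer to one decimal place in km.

-103.6 km east, -19.8 km north

Circle about each station: x² + y² = 105.48²; (x − 18.9)² + (y − 115.6)² = 182.59²; (x − 146.1)² + (y − 24.4)² = 253.58².
Subtracting the ELK equation from the BDM and ISA equations removes the quadratic terms:
37.8 x + 231.2 y = -8492.51
292.2 x + 48.8 y = -31236.22
Solving the 2×2 system: x ≈ -103.6, y ≈ -19.8 km.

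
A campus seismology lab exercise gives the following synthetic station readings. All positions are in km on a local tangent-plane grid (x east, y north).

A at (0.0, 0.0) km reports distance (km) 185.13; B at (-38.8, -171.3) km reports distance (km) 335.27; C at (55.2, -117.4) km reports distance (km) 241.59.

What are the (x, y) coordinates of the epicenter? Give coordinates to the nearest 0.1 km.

153.7 km east, 103.2 km north

Circle about each station: x² + y² = 185.13²; (x + 38.8)² + (y + 171.3)² = 335.27²; (x − 55.2)² + (y + 117.4)² = 241.59².
Subtracting pairs of circle equations eliminates x²+y² and gives linear equations (the radical axes):
-77.6 x − 342.6 y = -47283.73
110.4 x − 234.8 y = -7262.81
Solving the 2×2 system: x ≈ 153.7, y ≈ 103.2 km.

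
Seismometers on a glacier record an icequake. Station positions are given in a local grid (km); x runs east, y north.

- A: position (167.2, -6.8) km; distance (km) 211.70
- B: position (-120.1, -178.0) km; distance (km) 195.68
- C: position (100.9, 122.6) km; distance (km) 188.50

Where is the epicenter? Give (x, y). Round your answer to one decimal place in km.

x ≈ -44.3 km, y ≈ 2.4 km

Circle about each station: (x − 167.2)² + (y + 6.8)² = 211.70²; (x + 120.1)² + (y + 178.0)² = 195.68²; (x − 100.9)² + (y − 122.6)² = 188.50².
Subtracting the A equation from the B and C equations removes the quadratic terms:
-574.6 x − 342.4 y = 24632.16
-132.6 x + 258.8 y = 6494.13
Solving the 2×2 system: x ≈ -44.3, y ≈ 2.4 km.
Check against A (with the unrounded x, y): √((x − 167.2)²+(y + 6.8)²) = 211.70 ≈ 211.70 km. ✓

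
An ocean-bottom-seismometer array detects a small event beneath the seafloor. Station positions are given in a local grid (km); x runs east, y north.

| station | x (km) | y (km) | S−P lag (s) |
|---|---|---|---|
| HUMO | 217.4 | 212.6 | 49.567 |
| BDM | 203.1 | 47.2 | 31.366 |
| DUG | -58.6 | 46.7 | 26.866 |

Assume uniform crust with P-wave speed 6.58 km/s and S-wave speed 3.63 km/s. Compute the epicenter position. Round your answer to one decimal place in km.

Distance from S−P lag: d = Δt · v_P v_S / (v_P − v_S) = Δt · (6.58·3.63)/(6.58−3.63) ≈ 8.0967·Δt.
So d_HUMO = 401.33, d_BDM = 253.96, d_DUG = 217.53 km.
Circle about each station: (x − 217.4)² + (y − 212.6)² = 401.33²; (x − 203.1)² + (y − 47.2)² = 253.96²; (x + 58.6)² + (y − 46.7)² = 217.53².
Subtracting the HUMO equation from the BDM and DUG equations removes the quadratic terms:
-28.6 x − 330.8 y = 47586.02
-552.0 x − 331.8 y = 26899.80
Solving the 2×2 system: x ≈ 39.8, y ≈ -147.3 km.

39.8 km east, -147.3 km north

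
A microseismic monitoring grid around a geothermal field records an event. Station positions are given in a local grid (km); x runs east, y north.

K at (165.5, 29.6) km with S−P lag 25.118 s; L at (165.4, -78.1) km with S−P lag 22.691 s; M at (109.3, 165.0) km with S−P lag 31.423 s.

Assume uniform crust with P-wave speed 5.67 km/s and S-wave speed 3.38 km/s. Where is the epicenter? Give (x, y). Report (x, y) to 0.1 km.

x ≈ -23.8 km, y ≈ -61.8 km

Distance from S−P lag: d = Δt · v_P v_S / (v_P − v_S) = Δt · (5.67·3.38)/(5.67−3.38) ≈ 8.3688·Δt.
So d_K = 210.21, d_L = 189.90, d_M = 262.97 km.
Circle about each station: (x − 165.5)² + (y − 29.6)² = 210.21²; (x − 165.4)² + (y + 78.1)² = 189.90²; (x − 109.3)² + (y − 165.0)² = 262.97².
Subtracting the K equation from the L and M equations removes the quadratic terms:
-0.2 x − 215.4 y = 13316.59
-112.4 x + 270.8 y = -14059.90
Solving the 2×2 system: x ≈ -23.8, y ≈ -61.8 km.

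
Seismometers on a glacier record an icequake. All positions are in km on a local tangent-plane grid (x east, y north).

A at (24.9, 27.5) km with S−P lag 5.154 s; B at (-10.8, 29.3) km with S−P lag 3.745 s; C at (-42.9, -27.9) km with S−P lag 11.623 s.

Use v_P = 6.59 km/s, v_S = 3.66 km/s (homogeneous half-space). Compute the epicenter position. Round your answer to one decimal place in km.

Distance from S−P lag: d = Δt · v_P v_S / (v_P − v_S) = Δt · (6.59·3.66)/(6.59−3.66) ≈ 8.2319·Δt.
So d_A = 42.43, d_B = 30.83, d_C = 95.68 km.
Circle about each station: (x − 24.9)² + (y − 27.5)² = 42.43²; (x + 10.8)² + (y − 29.3)² = 30.83²; (x + 42.9)² + (y + 27.9)² = 95.68².
Subtracting pairs of circle equations eliminates x²+y² and gives linear equations (the radical axes):
-71.4 x + 3.6 y = 448.69
-135.6 x − 110.8 y = -6111.80
Solving the 2×2 system: x ≈ -3.3, y ≈ 59.2 km.

x ≈ -3.3 km, y ≈ 59.2 km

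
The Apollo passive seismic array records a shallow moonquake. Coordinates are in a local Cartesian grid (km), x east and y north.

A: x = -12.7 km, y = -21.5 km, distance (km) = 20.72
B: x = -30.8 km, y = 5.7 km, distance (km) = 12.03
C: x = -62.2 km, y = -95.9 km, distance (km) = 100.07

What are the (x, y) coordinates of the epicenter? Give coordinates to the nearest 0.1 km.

Circle about each station: (x + 12.7)² + (y + 21.5)² = 20.72²; (x + 30.8)² + (y − 5.7)² = 12.03²; (x + 62.2)² + (y + 95.9)² = 100.07².
Subtracting pairs of circle equations eliminates x²+y² and gives linear equations (the radical axes):
-36.2 x + 54.4 y = 642.19
-99.0 x − 148.8 y = 2857.42
Solving the 2×2 system: x ≈ -23.3, y ≈ -3.7 km.

x ≈ -23.3 km, y ≈ -3.7 km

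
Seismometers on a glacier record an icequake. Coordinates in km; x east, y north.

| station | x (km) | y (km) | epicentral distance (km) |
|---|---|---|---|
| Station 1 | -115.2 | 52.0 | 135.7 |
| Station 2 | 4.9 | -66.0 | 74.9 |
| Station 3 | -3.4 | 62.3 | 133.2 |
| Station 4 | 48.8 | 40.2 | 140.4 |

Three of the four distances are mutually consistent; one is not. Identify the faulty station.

Station 2

Solve using three stations at a time. Using Station 1, Station 3, Station 4 (subtract circle equations pairwise → linear system) gives (x, y) ≈ (-45.1, -64.3).
Distances from that point to each station vs reported:
  Station 1: calculated 135.8 vs reported 135.7 → residual 0.1 km
  Station 2: calculated 50.0 vs reported 74.9 → residual 24.9 km
  Station 3: calculated 133.3 vs reported 133.2 → residual 0.1 km
  Station 4: calculated 140.5 vs reported 140.4 → residual 0.1 km
Station 1, Station 3, Station 4 are mutually consistent (residuals ≈ 0); Station 2 is off by 24.9 km.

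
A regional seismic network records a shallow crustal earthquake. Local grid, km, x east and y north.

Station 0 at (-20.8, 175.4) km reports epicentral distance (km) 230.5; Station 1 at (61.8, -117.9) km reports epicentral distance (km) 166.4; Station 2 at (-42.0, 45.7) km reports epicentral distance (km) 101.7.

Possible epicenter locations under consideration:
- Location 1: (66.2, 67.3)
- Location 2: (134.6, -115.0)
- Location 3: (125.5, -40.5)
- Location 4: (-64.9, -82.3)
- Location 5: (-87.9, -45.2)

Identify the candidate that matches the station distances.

For each candidate, compare |candidate − station| to the reported distance:
Location 1: residuals Station 0 91.7, Station 1 18.9, Station 2 8.6 → max 91.7 km
Location 2: residuals Station 0 98.9, Station 1 93.5, Station 2 137.1 → max 137.1 km
Location 3: residuals Station 0 30.3, Station 1 66.2, Station 2 86.7 → max 86.7 km
Location 4: residuals Station 0 30.9, Station 1 34.8, Station 2 28.3 → max 34.8 km
Location 5: residuals Station 0 0.1, Station 1 0.0, Station 2 0.1 → max 0.1 km
Only Location 5 has all residuals ≈ 0.

Location 5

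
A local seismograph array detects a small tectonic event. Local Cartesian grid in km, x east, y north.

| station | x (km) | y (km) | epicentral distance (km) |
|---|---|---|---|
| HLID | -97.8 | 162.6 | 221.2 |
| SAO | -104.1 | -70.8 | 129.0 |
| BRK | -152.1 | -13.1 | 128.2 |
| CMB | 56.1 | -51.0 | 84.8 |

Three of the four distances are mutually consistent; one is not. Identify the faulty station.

SAO

Solve using three stations at a time. Using HLID, BRK, CMB (subtract circle equations pairwise → linear system) gives (x, y) ≈ (-28.6, -47.5).
Distances from that point to each station vs reported:
  HLID: calculated 221.2 vs reported 221.2 → residual 0.0 km
  SAO: calculated 79.0 vs reported 129.0 → residual 50.0 km
  BRK: calculated 128.2 vs reported 128.2 → residual 0.0 km
  CMB: calculated 84.8 vs reported 84.8 → residual 0.0 km
HLID, BRK, CMB are mutually consistent (residuals ≈ 0); SAO is off by 50.0 km.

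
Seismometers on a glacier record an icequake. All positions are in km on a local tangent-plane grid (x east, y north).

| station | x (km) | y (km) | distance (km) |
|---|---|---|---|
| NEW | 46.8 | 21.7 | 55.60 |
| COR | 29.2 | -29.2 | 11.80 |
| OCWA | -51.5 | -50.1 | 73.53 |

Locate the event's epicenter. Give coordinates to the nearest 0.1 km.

Circle about each station: (x − 46.8)² + (y − 21.7)² = 55.60²; (x − 29.2)² + (y + 29.2)² = 11.80²; (x + 51.5)² + (y + 50.1)² = 73.53².
Subtracting pairs of circle equations eliminates x²+y² and gives linear equations (the radical axes):
-35.2 x − 101.8 y = 1996.27
-196.6 x − 143.6 y = 185.83
Solving the 2×2 system: x ≈ 17.9, y ≈ -25.8 km.

(17.9, -25.8)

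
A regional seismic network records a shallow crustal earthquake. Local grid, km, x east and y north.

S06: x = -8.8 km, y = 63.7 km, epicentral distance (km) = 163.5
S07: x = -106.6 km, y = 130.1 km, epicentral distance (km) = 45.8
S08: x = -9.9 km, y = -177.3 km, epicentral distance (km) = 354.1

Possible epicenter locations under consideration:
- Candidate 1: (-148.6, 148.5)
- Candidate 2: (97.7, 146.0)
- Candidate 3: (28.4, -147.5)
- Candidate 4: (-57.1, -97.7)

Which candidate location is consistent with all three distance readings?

Candidate 1

For each candidate, compare |candidate − station| to the reported distance:
Candidate 1: residuals S06 0.0, S07 0.1, S08 0.0 → max 0.1 km
Candidate 2: residuals S06 28.9, S07 159.1, S08 13.4 → max 159.1 km
Candidate 3: residuals S06 51.0, S07 262.9, S08 305.6 → max 305.6 km
Candidate 4: residuals S06 5.0, S07 187.3, S08 261.6 → max 261.6 km
Only Candidate 1 has all residuals ≈ 0.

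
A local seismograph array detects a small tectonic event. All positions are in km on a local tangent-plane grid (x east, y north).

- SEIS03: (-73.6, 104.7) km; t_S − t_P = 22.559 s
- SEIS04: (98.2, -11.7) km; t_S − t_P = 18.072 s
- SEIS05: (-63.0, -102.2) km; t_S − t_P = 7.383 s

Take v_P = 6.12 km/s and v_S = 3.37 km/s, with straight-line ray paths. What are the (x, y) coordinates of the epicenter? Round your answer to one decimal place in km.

x ≈ -29.0 km, y ≈ -58.5 km

Distance from S−P lag: d = Δt · v_P v_S / (v_P − v_S) = Δt · (6.12·3.37)/(6.12−3.37) ≈ 7.4998·Δt.
So d_SEIS03 = 169.19, d_SEIS04 = 135.54, d_SEIS05 = 55.37 km.
Circle about each station: (x + 73.6)² + (y − 104.7)² = 169.19²; (x − 98.2)² + (y + 11.7)² = 135.54²; (x + 63.0)² + (y + 102.2)² = 55.37².
Subtracting pairs of circle equations eliminates x²+y² and gives linear equations (the radical axes):
343.6 x − 232.8 y = 3655.24
21.2 x − 413.8 y = 23594.21
Solving the 2×2 system: x ≈ -29.0, y ≈ -58.5 km.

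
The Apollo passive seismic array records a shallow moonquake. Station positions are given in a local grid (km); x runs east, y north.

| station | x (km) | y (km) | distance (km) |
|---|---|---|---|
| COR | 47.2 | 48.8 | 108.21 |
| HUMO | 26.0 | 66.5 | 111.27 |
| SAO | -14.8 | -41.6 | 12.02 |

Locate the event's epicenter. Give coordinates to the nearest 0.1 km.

x ≈ -23.4 km, y ≈ -33.2 km

Circle about each station: (x − 47.2)² + (y − 48.8)² = 108.21²; (x − 26.0)² + (y − 66.5)² = 111.27²; (x + 14.8)² + (y + 41.6)² = 12.02².
Subtracting pairs of circle equations eliminates x²+y² and gives linear equations (the radical axes):
-42.4 x + 35.4 y = -182.64
-124.0 x − 180.8 y = 8905.24
Solving the 2×2 system: x ≈ -23.4, y ≈ -33.2 km.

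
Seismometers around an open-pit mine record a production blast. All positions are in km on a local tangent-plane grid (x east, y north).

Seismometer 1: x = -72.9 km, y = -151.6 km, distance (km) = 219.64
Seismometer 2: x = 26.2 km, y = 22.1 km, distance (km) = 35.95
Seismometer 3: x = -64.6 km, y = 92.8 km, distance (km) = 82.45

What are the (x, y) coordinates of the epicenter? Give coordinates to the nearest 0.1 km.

Circle about each station: (x + 72.9)² + (y + 151.6)² = 219.64²; (x − 26.2)² + (y − 22.1)² = 35.95²; (x + 64.6)² + (y − 92.8)² = 82.45².
Subtracting pairs of circle equations eliminates x²+y² and gives linear equations (the radical axes):
198.2 x + 347.4 y = 19827.21
16.6 x + 488.8 y = 25931.76
Solving the 2×2 system: x ≈ 7.5, y ≈ 52.8 km.
Check against Seismometer 1 (with the unrounded x, y): √((x + 72.9)²+(y + 151.6)²) = 219.64 ≈ 219.64 km. ✓

7.5 km east, 52.8 km north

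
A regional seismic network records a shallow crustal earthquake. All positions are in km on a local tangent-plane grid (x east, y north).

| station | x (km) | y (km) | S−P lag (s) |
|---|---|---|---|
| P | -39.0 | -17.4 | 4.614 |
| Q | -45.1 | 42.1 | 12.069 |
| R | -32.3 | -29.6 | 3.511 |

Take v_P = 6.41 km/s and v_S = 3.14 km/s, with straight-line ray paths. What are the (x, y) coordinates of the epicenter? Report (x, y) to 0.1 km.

Distance from S−P lag: d = Δt · v_P v_S / (v_P − v_S) = Δt · (6.41·3.14)/(6.41−3.14) ≈ 6.1552·Δt.
So d_P = 28.40, d_Q = 74.29, d_R = 21.61 km.
Circle about each station: (x + 39.0)² + (y + 17.4)² = 28.40²; (x + 45.1)² + (y − 42.1)² = 74.29²; (x + 32.3)² + (y + 29.6)² = 21.61².
Subtracting the P equation from the Q and R equations removes the quadratic terms:
-12.2 x + 119.0 y = -2729.78
13.4 x − 24.4 y = 435.26
Solving the 2×2 system: x ≈ -11.4, y ≈ -24.1 km.

-11.4 km east, -24.1 km north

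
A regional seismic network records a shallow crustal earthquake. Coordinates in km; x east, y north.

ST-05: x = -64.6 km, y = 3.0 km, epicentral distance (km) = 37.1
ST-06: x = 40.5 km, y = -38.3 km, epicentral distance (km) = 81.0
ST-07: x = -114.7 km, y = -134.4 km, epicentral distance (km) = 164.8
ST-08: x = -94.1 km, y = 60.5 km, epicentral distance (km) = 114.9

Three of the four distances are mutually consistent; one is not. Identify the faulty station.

Solve using three stations at a time. Using ST-05, ST-06, ST-07 (subtract circle equations pairwise → linear system) gives (x, y) ≈ (-27.6, 5.5).
Distances from that point to each station vs reported:
  ST-05: calculated 37.1 vs reported 37.1 → residual 0.0 km
  ST-06: calculated 81.0 vs reported 81.0 → residual 0.0 km
  ST-07: calculated 164.8 vs reported 164.8 → residual 0.0 km
  ST-08: calculated 86.3 vs reported 114.9 → residual 28.6 km
ST-05, ST-06, ST-07 are mutually consistent (residuals ≈ 0); ST-08 is off by 28.6 km.

ST-08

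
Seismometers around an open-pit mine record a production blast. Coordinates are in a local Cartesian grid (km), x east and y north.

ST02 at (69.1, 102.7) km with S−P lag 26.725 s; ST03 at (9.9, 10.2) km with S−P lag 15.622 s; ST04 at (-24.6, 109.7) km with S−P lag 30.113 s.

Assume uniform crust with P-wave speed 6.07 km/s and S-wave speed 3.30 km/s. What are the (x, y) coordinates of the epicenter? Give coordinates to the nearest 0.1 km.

x ≈ 61.3 km, y ≈ -90.4 km

Distance from S−P lag: d = Δt · v_P v_S / (v_P − v_S) = Δt · (6.07·3.30)/(6.07−3.30) ≈ 7.2314·Δt.
So d_ST02 = 193.26, d_ST03 = 112.97, d_ST04 = 217.76 km.
Circle about each station: (x − 69.1)² + (y − 102.7)² = 193.26²; (x − 9.9)² + (y − 10.2)² = 112.97²; (x + 24.6)² + (y − 109.7)² = 217.76².
Subtracting pairs of circle equations eliminates x²+y² and gives linear equations (the radical axes):
-118.4 x − 185.0 y = 9467.16
-187.4 x + 14.0 y = -12752.84
Solving the 2×2 system: x ≈ 61.3, y ≈ -90.4 km.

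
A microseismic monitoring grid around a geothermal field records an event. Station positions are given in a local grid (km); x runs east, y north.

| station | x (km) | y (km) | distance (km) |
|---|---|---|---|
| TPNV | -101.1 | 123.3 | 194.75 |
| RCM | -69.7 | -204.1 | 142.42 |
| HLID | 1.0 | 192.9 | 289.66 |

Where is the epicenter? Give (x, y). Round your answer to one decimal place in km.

(-119.3, -70.6)

Circle about each station: (x + 101.1)² + (y − 123.3)² = 194.75²; (x + 69.7)² + (y + 204.1)² = 142.42²; (x − 1.0)² + (y − 192.9)² = 289.66².
Subtracting pairs of circle equations eliminates x²+y² and gives linear equations (the radical axes):
62.8 x − 654.8 y = 38734.91
204.2 x + 139.2 y = -34188.04
Solving the 2×2 system: x ≈ -119.3, y ≈ -70.6 km.
Check against TPNV (with the unrounded x, y): √((x + 101.1)²+(y − 123.3)²) = 194.75 ≈ 194.75 km. ✓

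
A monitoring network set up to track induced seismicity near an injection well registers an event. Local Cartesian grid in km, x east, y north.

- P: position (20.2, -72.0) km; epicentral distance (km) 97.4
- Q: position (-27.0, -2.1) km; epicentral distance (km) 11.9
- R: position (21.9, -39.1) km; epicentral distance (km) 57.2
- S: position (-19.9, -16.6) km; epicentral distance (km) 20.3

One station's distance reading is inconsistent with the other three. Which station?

Solve using three stations at a time. Using Q, R, S (subtract circle equations pairwise → linear system) gives (x, y) ≈ (-16.4, 3.4).
Distances from that point to each station vs reported:
  P: calculated 83.8 vs reported 97.4 → residual 13.6 km
  Q: calculated 12.0 vs reported 11.9 → residual 0.1 km
  R: calculated 57.2 vs reported 57.2 → residual 0.0 km
  S: calculated 20.4 vs reported 20.3 → residual 0.1 km
Q, R, S are mutually consistent (residuals ≈ 0); P is off by 13.6 km.

P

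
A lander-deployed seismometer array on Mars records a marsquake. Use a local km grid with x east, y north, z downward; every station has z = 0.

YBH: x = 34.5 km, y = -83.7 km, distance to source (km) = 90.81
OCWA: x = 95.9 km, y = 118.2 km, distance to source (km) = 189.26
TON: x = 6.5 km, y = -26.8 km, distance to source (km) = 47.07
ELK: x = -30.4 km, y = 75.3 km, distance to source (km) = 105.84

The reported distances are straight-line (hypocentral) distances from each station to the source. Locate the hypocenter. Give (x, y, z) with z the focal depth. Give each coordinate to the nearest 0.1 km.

Each station gives a sphere (x−x_i)² + (y−y_i)² + z² = d_i² (stations at z=0).
Subtracting the YBH sphere from OCWA and TON: z² cancels, leaving linear equations in x and y:
122.8 x + 403.8 y = -12600.78
-56.0 x + 113.8 y = -1404.58
Solving: x ≈ -23.691, y ≈ -24.001 km (keep extra digits for the depth step; rounded: -23.7, -24.0).
Then from the YBH sphere: z² = 90.81² − (x − 34.5)² − (y + 83.7)² with x = -23.691, y = -24.001, so z ≈ 36.004 ≈ 36.0 km.

(-23.7, -24.0, 36.0)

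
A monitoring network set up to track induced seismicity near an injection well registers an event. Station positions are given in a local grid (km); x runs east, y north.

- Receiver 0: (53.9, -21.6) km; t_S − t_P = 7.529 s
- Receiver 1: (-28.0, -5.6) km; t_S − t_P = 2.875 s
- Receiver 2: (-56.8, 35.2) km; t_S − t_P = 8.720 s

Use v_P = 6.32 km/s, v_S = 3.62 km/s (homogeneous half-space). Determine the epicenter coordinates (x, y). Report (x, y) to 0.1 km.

-9.9 km east, -21.9 km north

Distance from S−P lag: d = Δt · v_P v_S / (v_P − v_S) = Δt · (6.32·3.62)/(6.32−3.62) ≈ 8.4735·Δt.
So d_Receiver 0 = 63.80, d_Receiver 1 = 24.36, d_Receiver 2 = 73.89 km.
Circle about each station: (x − 53.9)² + (y + 21.6)² = 63.80²; (x + 28.0)² + (y + 5.6)² = 24.36²; (x + 56.8)² + (y − 35.2)² = 73.89².
Subtracting pairs of circle equations eliminates x²+y² and gives linear equations (the radical axes):
-163.8 x + 32.0 y = 920.62
-221.4 x + 113.6 y = -295.78
Solving the 2×2 system: x ≈ -9.9, y ≈ -21.9 km.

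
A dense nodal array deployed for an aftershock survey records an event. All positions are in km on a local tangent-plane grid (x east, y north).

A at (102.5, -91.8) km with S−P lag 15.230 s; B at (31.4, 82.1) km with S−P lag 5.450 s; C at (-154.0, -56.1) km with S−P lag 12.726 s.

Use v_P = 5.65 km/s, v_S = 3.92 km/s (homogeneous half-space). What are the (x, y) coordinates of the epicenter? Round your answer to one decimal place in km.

Distance from S−P lag: d = Δt · v_P v_S / (v_P − v_S) = Δt · (5.65·3.92)/(5.65−3.92) ≈ 12.8023·Δt.
So d_A = 194.98, d_B = 69.77, d_C = 162.92 km.
Circle about each station: (x − 102.5)² + (y + 91.8)² = 194.98²; (x − 31.4)² + (y − 82.1)² = 69.77²; (x + 154.0)² + (y + 56.1)² = 162.92².
Subtracting pairs of circle equations eliminates x²+y² and gives linear equations (the radical axes):
-142.2 x + 347.8 y = 21942.23
-513.0 x + 71.4 y = 19403.99
Solving the 2×2 system: x ≈ -30.8, y ≈ 50.5 km.
Check against A (with the unrounded x, y): √((x − 102.5)²+(y + 91.8)²) = 194.98 ≈ 194.98 km. ✓

(-30.8, 50.5)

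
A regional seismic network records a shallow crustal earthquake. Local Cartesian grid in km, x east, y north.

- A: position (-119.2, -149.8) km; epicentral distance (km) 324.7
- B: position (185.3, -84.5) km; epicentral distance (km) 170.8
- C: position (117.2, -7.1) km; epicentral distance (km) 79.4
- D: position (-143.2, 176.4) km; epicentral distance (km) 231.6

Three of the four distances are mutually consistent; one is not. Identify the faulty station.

Solve using three stations at a time. Using A, B, C (subtract circle equations pairwise → linear system) gives (x, y) ≈ (117.6, 72.3).
Distances from that point to each station vs reported:
  A: calculated 324.7 vs reported 324.7 → residual 0.0 km
  B: calculated 170.8 vs reported 170.8 → residual 0.0 km
  C: calculated 79.4 vs reported 79.4 → residual 0.0 km
  D: calculated 280.8 vs reported 231.6 → residual 49.2 km
A, B, C are mutually consistent (residuals ≈ 0); D is off by 49.2 km.

D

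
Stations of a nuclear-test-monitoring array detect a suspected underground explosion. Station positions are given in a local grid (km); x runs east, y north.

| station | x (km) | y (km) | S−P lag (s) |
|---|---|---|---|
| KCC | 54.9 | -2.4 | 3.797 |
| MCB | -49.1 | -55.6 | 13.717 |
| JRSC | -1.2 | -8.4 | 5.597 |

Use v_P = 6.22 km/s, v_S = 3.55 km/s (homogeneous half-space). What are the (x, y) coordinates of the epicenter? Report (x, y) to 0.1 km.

(34.3, 21.3)

Distance from S−P lag: d = Δt · v_P v_S / (v_P − v_S) = Δt · (6.22·3.55)/(6.22−3.55) ≈ 8.2700·Δt.
So d_KCC = 31.40, d_MCB = 113.44, d_JRSC = 46.29 km.
Circle about each station: (x − 54.9)² + (y + 2.4)² = 31.40²; (x + 49.1)² + (y + 55.6)² = 113.44²; (x + 1.2)² + (y + 8.4)² = 46.29².
Subtracting pairs of circle equations eliminates x²+y² and gives linear equations (the radical axes):
-208.0 x − 106.4 y = -9400.27
-112.2 x − 12.0 y = -4104.57
Solving the 2×2 system: x ≈ 34.3, y ≈ 21.3 km.
Check against KCC (with the unrounded x, y): √((x − 54.9)²+(y + 2.4)²) = 31.38 ≈ 31.40 km. ✓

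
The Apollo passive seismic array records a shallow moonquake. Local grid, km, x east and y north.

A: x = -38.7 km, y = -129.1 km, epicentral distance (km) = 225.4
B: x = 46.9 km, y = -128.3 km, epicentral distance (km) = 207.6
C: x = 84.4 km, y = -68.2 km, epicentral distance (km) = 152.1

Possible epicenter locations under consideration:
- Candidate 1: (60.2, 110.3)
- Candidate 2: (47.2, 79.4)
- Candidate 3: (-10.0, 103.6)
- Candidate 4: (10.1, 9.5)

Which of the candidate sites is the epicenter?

For each candidate, compare |candidate − station| to the reported distance:
Candidate 1: residuals A 33.6, B 31.4, C 28.0 → max 33.6 km
Candidate 2: residuals A 0.1, B 0.1, C 0.1 → max 0.1 km
Candidate 3: residuals A 9.1, B 31.2, C 43.9 → max 43.9 km
Candidate 4: residuals A 78.5, B 65.0, C 44.6 → max 78.5 km
Only Candidate 2 has all residuals ≈ 0.

Candidate 2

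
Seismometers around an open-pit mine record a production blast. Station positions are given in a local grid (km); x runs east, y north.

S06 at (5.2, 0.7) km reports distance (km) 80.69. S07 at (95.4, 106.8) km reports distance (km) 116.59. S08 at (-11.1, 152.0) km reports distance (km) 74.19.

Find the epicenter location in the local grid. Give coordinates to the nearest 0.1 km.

Circle about each station: (x − 5.2)² + (y − 0.7)² = 80.69²; (x − 95.4)² + (y − 106.8)² = 116.59²; (x + 11.1)² + (y − 152.0)² = 74.19².
Subtracting pairs of circle equations eliminates x²+y² and gives linear equations (the radical axes):
180.4 x + 212.2 y = 13397.52
-32.6 x + 302.6 y = 24206.40
Solving the 2×2 system: x ≈ -17.6, y ≈ 78.1 km.
Check against S06 (with the unrounded x, y): √((x − 5.2)²+(y − 0.7)²) = 80.69 ≈ 80.69 km. ✓

-17.6 km east, 78.1 km north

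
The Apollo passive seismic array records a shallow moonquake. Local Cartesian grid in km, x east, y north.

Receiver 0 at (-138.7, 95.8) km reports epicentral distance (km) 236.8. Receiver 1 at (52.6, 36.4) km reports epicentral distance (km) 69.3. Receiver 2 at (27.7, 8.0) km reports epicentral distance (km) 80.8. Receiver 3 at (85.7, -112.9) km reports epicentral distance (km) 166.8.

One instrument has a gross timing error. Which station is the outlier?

Solve using three stations at a time. Using Receiver 0, Receiver 2, Receiver 3 (subtract circle equations pairwise → linear system) gives (x, y) ≈ (94.3, 53.7).
Distances from that point to each station vs reported:
  Receiver 0: calculated 236.8 vs reported 236.8 → residual 0.0 km
  Receiver 1: calculated 45.1 vs reported 69.3 → residual 24.2 km
  Receiver 2: calculated 80.7 vs reported 80.8 → residual 0.1 km
  Receiver 3: calculated 166.8 vs reported 166.8 → residual 0.0 km
Receiver 0, Receiver 2, Receiver 3 are mutually consistent (residuals ≈ 0); Receiver 1 is off by 24.2 km.

Receiver 1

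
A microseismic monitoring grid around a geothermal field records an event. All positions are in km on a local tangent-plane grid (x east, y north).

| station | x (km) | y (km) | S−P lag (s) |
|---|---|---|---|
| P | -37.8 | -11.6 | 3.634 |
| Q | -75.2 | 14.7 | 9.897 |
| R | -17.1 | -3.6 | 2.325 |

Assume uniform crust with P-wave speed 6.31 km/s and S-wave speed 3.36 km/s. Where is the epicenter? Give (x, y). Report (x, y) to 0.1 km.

x ≈ -13.0 km, y ≈ -19.8 km

Distance from S−P lag: d = Δt · v_P v_S / (v_P − v_S) = Δt · (6.31·3.36)/(6.31−3.36) ≈ 7.1870·Δt.
So d_P = 26.12, d_Q = 71.13, d_R = 16.71 km.
Circle about each station: (x + 37.8)² + (y + 11.6)² = 26.12²; (x + 75.2)² + (y − 14.7)² = 71.13²; (x + 17.1)² + (y + 3.6)² = 16.71².
Subtracting the P equation from the Q and R equations removes the quadratic terms:
-74.8 x + 52.6 y = -69.49
41.4 x + 16.0 y = -855.00
Solving the 2×2 system: x ≈ -13.0, y ≈ -19.8 km.
Check against P (with the unrounded x, y): √((x + 37.8)²+(y + 11.6)²) = 26.12 ≈ 26.12 km. ✓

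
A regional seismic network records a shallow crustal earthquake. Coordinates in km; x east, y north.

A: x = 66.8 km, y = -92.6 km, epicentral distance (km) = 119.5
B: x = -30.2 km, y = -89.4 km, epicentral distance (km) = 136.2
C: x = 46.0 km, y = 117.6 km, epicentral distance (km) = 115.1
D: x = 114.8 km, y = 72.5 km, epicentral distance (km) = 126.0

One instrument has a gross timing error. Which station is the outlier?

Solve using three stations at a time. Using A, C, D (subtract circle equations pairwise → linear system) gives (x, y) ≈ (5.5, 9.9).
Distances from that point to each station vs reported:
  A: calculated 119.4 vs reported 119.5 → residual 0.1 km
  B: calculated 105.5 vs reported 136.2 → residual 30.7 km
  C: calculated 115.0 vs reported 115.1 → residual 0.1 km
  D: calculated 126.0 vs reported 126.0 → residual 0.0 km
A, C, D are mutually consistent (residuals ≈ 0); B is off by 30.7 km.

B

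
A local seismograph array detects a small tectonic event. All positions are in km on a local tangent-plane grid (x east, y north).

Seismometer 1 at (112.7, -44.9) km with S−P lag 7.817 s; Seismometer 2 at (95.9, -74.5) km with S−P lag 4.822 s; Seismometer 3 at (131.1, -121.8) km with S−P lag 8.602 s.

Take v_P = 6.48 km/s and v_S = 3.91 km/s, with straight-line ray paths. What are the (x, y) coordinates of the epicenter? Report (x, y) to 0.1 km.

(51.7, -92.0)

Distance from S−P lag: d = Δt · v_P v_S / (v_P − v_S) = Δt · (6.48·3.91)/(6.48−3.91) ≈ 9.8587·Δt.
So d_Seismometer 1 = 77.07, d_Seismometer 2 = 47.54, d_Seismometer 3 = 84.80 km.
Circle about each station: (x − 112.7)² + (y + 44.9)² = 77.07²; (x − 95.9)² + (y + 74.5)² = 47.54²; (x − 131.1)² + (y + 121.8)² = 84.80².
Subtracting the Seismometer 1 equation from the Seismometer 2 and Seismometer 3 equations removes the quadratic terms:
-33.6 x − 59.2 y = 3709.49
36.8 x − 153.8 y = 16053.89
Solving the 2×2 system: x ≈ 51.7, y ≈ -92.0 km.
Check against Seismometer 1 (with the unrounded x, y): √((x − 112.7)²+(y + 44.9)²) = 77.07 ≈ 77.07 km. ✓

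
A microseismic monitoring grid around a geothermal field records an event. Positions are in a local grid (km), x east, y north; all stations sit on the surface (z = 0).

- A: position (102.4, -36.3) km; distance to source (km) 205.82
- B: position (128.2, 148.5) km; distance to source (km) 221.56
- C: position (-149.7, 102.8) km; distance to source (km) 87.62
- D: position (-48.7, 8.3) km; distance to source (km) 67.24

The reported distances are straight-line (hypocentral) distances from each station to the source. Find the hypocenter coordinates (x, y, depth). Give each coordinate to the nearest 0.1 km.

Each station gives a sphere (x−x_i)² + (y−y_i)² + z² = d_i² (stations at z=0).
Subtracting the A sphere from B and C: z² cancels, leaving linear equations in x and y:
51.6 x + 369.6 y = 19957.08
-504.2 x + 278.2 y = 55859.09
Solving: x ≈ -75.201, y ≈ 64.495 km (keep extra digits for the depth step; rounded: -75.2, 64.5).
Then from the A sphere: z² = 205.82² − (x − 102.4)² − (y + 36.3)² with x = -75.201, y = 64.495, so z ≈ 25.693 ≈ 25.7 km.

(-75.2, 64.5, 25.7)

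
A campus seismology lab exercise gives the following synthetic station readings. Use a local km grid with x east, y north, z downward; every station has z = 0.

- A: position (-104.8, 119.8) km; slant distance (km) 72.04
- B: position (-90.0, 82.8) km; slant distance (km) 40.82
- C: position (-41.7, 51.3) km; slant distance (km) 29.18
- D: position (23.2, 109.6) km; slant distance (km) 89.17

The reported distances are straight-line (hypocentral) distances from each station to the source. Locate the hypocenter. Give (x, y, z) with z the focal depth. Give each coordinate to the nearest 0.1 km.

Each station gives a sphere (x−x_i)² + (y−y_i)² + z² = d_i² (stations at z=0).
Subtracting the A sphere from B and C: z² cancels, leaving linear equations in x and y:
29.6 x − 74.0 y = -6855.75
126.2 x − 137.0 y = -16626.21
Solving: x ≈ -55.095, y ≈ 70.607 km (keep extra digits for the depth step; rounded: -55.1, 70.6).
Then from the A sphere: z² = 72.04² − (x + 104.8)² − (y − 119.8)² with x = -55.095, y = 70.607, so z ≈ 17.298 ≈ 17.3 km.

(-55.1, 70.6, 17.3)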